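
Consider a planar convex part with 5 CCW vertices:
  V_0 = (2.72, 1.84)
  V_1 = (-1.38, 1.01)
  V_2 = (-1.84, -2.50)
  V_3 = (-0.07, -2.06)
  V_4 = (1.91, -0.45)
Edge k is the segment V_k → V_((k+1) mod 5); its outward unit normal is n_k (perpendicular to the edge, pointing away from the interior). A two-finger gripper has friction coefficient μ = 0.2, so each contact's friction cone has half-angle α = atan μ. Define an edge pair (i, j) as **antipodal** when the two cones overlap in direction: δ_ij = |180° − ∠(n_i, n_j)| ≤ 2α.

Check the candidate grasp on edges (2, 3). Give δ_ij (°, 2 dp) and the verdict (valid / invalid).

δ = 154.84°, invalid

α = atan 0.2 = 11.31°;  2α = 22.62°
edge 2: e_2 = (+1.77, +0.44);  n_2 = (+0.2412, -0.9705)
edge 3: e_3 = (+1.98, +1.61);  n_3 = (+0.6309, -0.7759)
∠(n_2, n_3) = 25.16°
δ = |180° − 25.16°| = 154.84°
154.84° > 2α = 22.62°  →  invalid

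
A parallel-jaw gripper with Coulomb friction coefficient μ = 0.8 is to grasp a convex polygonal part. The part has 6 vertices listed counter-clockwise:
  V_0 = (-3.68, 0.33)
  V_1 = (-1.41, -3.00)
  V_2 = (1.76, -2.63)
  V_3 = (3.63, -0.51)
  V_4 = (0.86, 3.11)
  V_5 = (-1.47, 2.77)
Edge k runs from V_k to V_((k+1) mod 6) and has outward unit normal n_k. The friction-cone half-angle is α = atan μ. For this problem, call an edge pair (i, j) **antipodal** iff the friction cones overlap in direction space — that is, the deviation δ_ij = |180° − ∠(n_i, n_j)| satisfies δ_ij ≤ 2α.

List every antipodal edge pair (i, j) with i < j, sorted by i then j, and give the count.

α = atan 0.8 = 38.66°;  2α = 77.32°
n_0 = (-0.8263, -0.5633)
n_1 = (+0.1159, -0.9933)
n_2 = (+0.7499, -0.6615)
n_3 = (+0.7942, +0.6077)
n_4 = (-0.1444, +0.9895)
n_5 = (-0.7412, +0.6713)
  (0,1): δ = 117.62°  ·
  (0,2): δ = 75.70°  ✓
  (0,3): δ = 3.14°  ✓
  (0,4): δ = 64.02°  ✓
  (0,5): δ = 103.55°  ·
  (1,2): δ = 138.07°  ·
  (1,3): δ = 59.23°  ✓
  (1,4): δ = 1.64°  ✓
  (1,5): δ = 41.17°  ✓
  (2,3): δ = 101.16°  ·
  (2,4): δ = 40.28°  ✓
  (2,5): δ = 0.75°  ✓
  (3,4): δ = 119.12°  ·
  (3,5): δ = 79.59°  ·
  (4,5): δ = 140.47°  ·
antipodal pairs: 8

count = 8; pairs: (0,2), (0,3), (0,4), (1,3), (1,4), (1,5), (2,4), (2,5)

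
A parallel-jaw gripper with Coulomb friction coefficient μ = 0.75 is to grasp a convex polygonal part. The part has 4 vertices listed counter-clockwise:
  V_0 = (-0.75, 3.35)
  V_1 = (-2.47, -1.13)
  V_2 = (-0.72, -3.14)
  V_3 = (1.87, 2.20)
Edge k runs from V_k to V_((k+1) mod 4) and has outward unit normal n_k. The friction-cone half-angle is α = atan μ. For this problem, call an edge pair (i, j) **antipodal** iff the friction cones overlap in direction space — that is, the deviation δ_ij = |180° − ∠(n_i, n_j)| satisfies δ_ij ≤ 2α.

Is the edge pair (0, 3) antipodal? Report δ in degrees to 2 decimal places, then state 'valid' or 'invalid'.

α = atan 0.75 = 36.87°;  2α = 73.74°
edge 0: e_0 = (-1.72, -4.48);  n_0 = (-0.9336, +0.3584)
edge 3: e_3 = (-2.62, +1.15);  n_3 = (+0.4019, +0.9157)
∠(n_0, n_3) = 92.69°
δ = |180° − 92.69°| = 87.31°
87.31° > 2α = 73.74°  →  invalid

δ = 87.31°, invalid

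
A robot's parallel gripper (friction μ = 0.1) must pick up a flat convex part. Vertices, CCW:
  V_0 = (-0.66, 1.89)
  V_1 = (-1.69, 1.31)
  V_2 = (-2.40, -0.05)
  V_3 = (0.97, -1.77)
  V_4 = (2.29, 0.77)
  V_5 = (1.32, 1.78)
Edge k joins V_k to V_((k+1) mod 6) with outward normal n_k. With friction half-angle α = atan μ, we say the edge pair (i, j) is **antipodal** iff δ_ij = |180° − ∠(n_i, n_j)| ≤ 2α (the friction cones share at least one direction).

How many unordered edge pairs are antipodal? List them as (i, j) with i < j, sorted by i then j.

count = 1; pairs: (1,3)

α = atan 0.1 = 5.71°;  2α = 11.42°
n_0 = (-0.4907, +0.8713)
n_1 = (-0.8865, +0.4628)
n_2 = (-0.4546, -0.8907)
n_3 = (+0.8873, -0.4611)
n_4 = (+0.7212, +0.6927)
n_5 = (+0.0555, +0.9985)
  (0,1): δ = 146.95°  ·
  (0,2): δ = 56.42°  ·
  (0,3): δ = 33.16°  ·
  (0,4): δ = 104.46°  ·
  (0,5): δ = 147.44°  ·
  (1,2): δ = 89.47°  ·
  (1,3): δ = 0.11°  ✓
  (1,4): δ = 71.41°  ·
  (1,5): δ = 114.39°  ·
  (2,3): δ = 90.42°  ·
  (2,4): δ = 19.12°  ·
  (2,5): δ = 23.86°  ·
  (3,4): δ = 108.70°  ·
  (3,5): δ = 65.72°  ·
  (4,5): δ = 137.02°  ·
antipodal pairs: 1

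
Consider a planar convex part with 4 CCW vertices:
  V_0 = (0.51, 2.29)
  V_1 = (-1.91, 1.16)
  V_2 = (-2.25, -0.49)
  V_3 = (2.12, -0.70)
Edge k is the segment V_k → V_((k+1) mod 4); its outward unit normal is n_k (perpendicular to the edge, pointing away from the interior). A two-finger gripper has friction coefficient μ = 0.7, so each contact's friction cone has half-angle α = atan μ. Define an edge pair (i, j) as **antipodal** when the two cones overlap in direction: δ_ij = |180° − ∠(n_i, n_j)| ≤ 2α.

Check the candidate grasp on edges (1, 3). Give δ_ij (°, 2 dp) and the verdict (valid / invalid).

α = atan 0.7 = 34.99°;  2α = 69.98°
edge 1: e_1 = (-0.34, -1.65);  n_1 = (-0.9794, +0.2018)
edge 3: e_3 = (-1.61, +2.99);  n_3 = (+0.8805, +0.4741)
∠(n_1, n_3) = 140.06°
δ = |180° − 140.06°| = 39.94°
39.94° ≤ 2α = 69.98°  →  valid

δ = 39.94°, valid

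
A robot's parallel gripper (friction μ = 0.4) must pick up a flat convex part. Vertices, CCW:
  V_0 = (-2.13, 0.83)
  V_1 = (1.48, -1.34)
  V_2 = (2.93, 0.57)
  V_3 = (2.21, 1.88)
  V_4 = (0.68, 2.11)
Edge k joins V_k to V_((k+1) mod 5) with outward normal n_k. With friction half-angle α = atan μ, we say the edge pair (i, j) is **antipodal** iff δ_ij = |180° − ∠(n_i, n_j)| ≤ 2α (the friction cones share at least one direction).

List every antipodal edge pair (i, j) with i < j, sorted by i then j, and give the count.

α = atan 0.4 = 21.80°;  2α = 43.60°
n_0 = (-0.5152, -0.8571)
n_1 = (+0.7965, -0.6047)
n_2 = (+0.8764, +0.4817)
n_3 = (+0.1487, +0.9889)
n_4 = (-0.4145, +0.9100)
  (0,1): δ = 96.19°  ·
  (0,2): δ = 30.20°  ✓
  (0,3): δ = 22.46°  ✓
  (0,4): δ = 55.50°  ·
  (1,2): δ = 114.00°  ·
  (1,3): δ = 61.34°  ·
  (1,4): δ = 28.31°  ✓
  (2,3): δ = 127.34°  ·
  (2,4): δ = 94.30°  ·
  (3,4): δ = 146.96°  ·
antipodal pairs: 3

count = 3; pairs: (0,2), (0,3), (1,4)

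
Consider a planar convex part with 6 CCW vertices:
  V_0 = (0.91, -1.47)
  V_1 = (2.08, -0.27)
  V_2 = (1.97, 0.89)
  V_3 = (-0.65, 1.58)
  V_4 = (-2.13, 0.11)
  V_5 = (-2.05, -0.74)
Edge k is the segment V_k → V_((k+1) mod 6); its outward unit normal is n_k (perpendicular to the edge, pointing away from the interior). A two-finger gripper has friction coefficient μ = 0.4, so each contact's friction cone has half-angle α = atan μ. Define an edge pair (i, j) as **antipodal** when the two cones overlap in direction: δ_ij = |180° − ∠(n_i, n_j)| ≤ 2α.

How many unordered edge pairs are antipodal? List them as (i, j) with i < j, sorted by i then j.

count = 3; pairs: (0,3), (1,4), (2,5)

α = atan 0.4 = 21.80°;  2α = 43.60°
n_0 = (+0.7160, -0.6981)
n_1 = (+0.9955, +0.0944)
n_2 = (+0.2547, +0.9670)
n_3 = (-0.7047, +0.7095)
n_4 = (-0.9956, -0.0937)
n_5 = (-0.2394, -0.9709)
  (0,1): δ = 130.31°  ·
  (0,2): δ = 60.48°  ·
  (0,3): δ = 0.92°  ✓
  (0,4): δ = 49.65°  ·
  (0,5): δ = 120.42°  ·
  (1,2): δ = 110.17°  ·
  (1,3): δ = 50.61°  ·
  (1,4): δ = 0.04°  ✓
  (1,5): δ = 70.73°  ·
  (2,3): δ = 120.44°  ·
  (2,4): δ = 69.87°  ·
  (2,5): δ = 0.90°  ✓
  (3,4): δ = 129.43°  ·
  (3,5): δ = 58.66°  ·
  (4,5): δ = 109.23°  ·
antipodal pairs: 3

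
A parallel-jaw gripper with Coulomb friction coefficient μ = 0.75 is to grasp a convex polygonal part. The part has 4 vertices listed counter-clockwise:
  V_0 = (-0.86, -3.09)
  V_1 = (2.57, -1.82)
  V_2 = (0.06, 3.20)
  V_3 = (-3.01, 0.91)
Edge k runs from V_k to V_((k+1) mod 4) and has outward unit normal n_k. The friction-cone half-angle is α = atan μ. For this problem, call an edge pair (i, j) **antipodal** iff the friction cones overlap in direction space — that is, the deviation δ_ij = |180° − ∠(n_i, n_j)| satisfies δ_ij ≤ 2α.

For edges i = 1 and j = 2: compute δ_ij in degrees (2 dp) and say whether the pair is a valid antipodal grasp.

α = atan 0.75 = 36.87°;  2α = 73.74°
edge 1: e_1 = (-2.51, +5.02);  n_1 = (+0.8944, +0.4472)
edge 2: e_2 = (-3.07, -2.29);  n_2 = (-0.5979, +0.8016)
∠(n_1, n_2) = 100.16°
δ = |180° − 100.16°| = 79.84°
79.84° > 2α = 73.74°  →  invalid

δ = 79.84°, invalid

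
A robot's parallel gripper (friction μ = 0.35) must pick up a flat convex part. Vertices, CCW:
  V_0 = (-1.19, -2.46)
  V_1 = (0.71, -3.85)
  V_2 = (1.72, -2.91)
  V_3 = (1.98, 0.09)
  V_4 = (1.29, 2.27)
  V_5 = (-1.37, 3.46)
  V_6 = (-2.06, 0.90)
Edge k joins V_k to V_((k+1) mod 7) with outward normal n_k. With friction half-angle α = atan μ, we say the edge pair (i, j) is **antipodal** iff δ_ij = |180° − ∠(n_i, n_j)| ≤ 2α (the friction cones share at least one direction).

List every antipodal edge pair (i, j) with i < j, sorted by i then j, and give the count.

α = atan 0.35 = 19.29°;  2α = 38.58°
n_0 = (-0.5904, -0.8071)
n_1 = (+0.6813, -0.7320)
n_2 = (+0.9963, -0.0863)
n_3 = (+0.9534, +0.3018)
n_4 = (+0.4084, +0.9128)
n_5 = (-0.9655, +0.2602)
n_6 = (-0.9681, -0.2507)
  (0,1): δ = 100.87°  ·
  (0,2): δ = 58.76°  ·
  (0,3): δ = 36.25°  ✓
  (0,4): δ = 12.09°  ✓
  (0,5): δ = 111.10°  ·
  (0,6): δ = 140.71°  ·
  (1,2): δ = 137.90°  ·
  (1,3): δ = 115.38°  ·
  (1,4): δ = 67.05°  ·
  (1,5): δ = 31.97°  ✓
  (1,6): δ = 61.57°  ·
  (2,3): δ = 157.48°  ·
  (2,4): δ = 109.15°  ·
  (2,5): δ = 10.13°  ✓
  (2,6): δ = 19.47°  ✓
  (3,4): δ = 131.67°  ·
  (3,5): δ = 32.65°  ✓
  (3,6): δ = 3.05°  ✓
  (4,5): δ = 80.98°  ·
  (4,6): δ = 51.38°  ·
  (5,6): δ = 150.40°  ·
antipodal pairs: 7

count = 7; pairs: (0,3), (0,4), (1,5), (2,5), (2,6), (3,5), (3,6)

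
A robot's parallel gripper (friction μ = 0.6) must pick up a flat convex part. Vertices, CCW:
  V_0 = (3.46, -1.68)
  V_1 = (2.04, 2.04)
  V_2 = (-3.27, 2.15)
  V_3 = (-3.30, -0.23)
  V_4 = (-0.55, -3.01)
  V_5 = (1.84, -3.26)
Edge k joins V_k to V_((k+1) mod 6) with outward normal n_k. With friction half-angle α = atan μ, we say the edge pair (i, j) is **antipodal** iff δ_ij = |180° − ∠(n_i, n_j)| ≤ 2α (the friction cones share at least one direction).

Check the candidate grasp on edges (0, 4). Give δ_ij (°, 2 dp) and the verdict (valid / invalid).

α = atan 0.6 = 30.96°;  2α = 61.93°
edge 0: e_0 = (-1.42, +3.72);  n_0 = (+0.9342, +0.3566)
edge 4: e_4 = (+2.39, -0.25);  n_4 = (-0.1040, -0.9946)
∠(n_0, n_4) = 116.86°
δ = |180° − 116.86°| = 63.14°
63.14° > 2α = 61.93°  →  invalid

δ = 63.14°, invalid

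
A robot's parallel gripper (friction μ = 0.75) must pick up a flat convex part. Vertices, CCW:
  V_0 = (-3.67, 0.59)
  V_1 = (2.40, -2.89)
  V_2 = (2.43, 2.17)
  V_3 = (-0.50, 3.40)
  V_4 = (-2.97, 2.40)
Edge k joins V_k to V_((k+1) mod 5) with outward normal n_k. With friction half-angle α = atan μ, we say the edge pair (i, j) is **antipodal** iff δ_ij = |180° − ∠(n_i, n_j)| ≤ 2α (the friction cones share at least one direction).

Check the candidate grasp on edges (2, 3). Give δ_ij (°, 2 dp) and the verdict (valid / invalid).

α = atan 0.75 = 36.87°;  2α = 73.74°
edge 2: e_2 = (-2.93, +1.23);  n_2 = (+0.3871, +0.9220)
edge 3: e_3 = (-2.47, -1.00);  n_3 = (-0.3753, +0.9269)
∠(n_2, n_3) = 44.81°
δ = |180° − 44.81°| = 135.19°
135.19° > 2α = 73.74°  →  invalid

δ = 135.19°, invalid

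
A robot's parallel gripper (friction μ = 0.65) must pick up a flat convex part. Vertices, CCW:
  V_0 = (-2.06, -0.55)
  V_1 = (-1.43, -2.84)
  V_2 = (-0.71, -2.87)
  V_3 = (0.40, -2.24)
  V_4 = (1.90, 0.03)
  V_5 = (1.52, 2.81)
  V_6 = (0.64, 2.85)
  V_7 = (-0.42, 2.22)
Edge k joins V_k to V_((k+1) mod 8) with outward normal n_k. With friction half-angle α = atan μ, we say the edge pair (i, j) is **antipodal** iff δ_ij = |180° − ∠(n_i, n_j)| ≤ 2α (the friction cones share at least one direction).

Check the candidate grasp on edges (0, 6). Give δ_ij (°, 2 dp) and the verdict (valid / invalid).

α = atan 0.65 = 33.02°;  2α = 66.05°
edge 0: e_0 = (+0.63, -2.29);  n_0 = (-0.9642, -0.2653)
edge 6: e_6 = (-1.06, -0.63);  n_6 = (-0.5109, +0.8596)
∠(n_0, n_6) = 74.66°
δ = |180° − 74.66°| = 105.34°
105.34° > 2α = 66.05°  →  invalid

δ = 105.34°, invalid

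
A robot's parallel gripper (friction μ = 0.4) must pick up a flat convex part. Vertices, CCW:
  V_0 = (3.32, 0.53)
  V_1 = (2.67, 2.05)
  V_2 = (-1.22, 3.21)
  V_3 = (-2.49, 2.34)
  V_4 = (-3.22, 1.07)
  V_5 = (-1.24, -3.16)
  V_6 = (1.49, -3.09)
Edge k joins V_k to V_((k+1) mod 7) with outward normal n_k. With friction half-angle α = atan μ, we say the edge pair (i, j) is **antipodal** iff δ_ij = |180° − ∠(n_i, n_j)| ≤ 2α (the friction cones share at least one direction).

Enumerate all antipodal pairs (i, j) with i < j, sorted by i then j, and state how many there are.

α = atan 0.4 = 21.80°;  2α = 43.60°
n_0 = (+0.9195, +0.3932)
n_1 = (+0.2858, +0.9583)
n_2 = (-0.5651, +0.8250)
n_3 = (-0.8670, +0.4983)
n_4 = (-0.9057, -0.4239)
n_5 = (+0.0256, -0.9997)
n_6 = (+0.8924, -0.4512)
  (0,1): δ = 129.76°  ·
  (0,2): δ = 78.74°  ·
  (0,3): δ = 53.04°  ·
  (0,4): δ = 1.93°  ✓
  (0,5): δ = 68.32°  ·
  (0,6): δ = 130.03°  ·
  (1,2): δ = 128.98°  ·
  (1,3): δ = 103.29°  ·
  (1,4): δ = 48.31°  ·
  (1,5): δ = 18.07°  ✓
  (1,6): δ = 79.79°  ·
  (2,3): δ = 154.30°  ·
  (2,4): δ = 99.33°  ·
  (2,5): δ = 32.94°  ✓
  (2,6): δ = 28.77°  ✓
  (3,4): δ = 125.03°  ·
  (3,5): δ = 58.64°  ·
  (3,6): δ = 3.07°  ✓
  (4,5): δ = 113.61°  ·
  (4,6): δ = 51.90°  ·
  (5,6): δ = 118.29°  ·
antipodal pairs: 5

count = 5; pairs: (0,4), (1,5), (2,5), (2,6), (3,6)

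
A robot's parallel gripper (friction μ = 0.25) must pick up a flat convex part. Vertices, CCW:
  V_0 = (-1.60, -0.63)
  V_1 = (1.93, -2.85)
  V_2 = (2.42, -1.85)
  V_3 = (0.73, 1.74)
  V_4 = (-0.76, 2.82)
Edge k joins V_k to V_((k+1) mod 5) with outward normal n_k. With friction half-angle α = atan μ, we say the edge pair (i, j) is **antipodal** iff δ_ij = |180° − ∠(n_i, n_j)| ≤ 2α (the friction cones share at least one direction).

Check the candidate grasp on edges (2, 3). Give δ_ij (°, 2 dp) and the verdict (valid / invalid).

δ = 151.14°, invalid

α = atan 0.25 = 14.04°;  2α = 28.07°
edge 2: e_2 = (-1.69, +3.59);  n_2 = (+0.9048, +0.4259)
edge 3: e_3 = (-1.49, +1.08);  n_3 = (+0.5869, +0.8097)
∠(n_2, n_3) = 28.86°
δ = |180° − 28.86°| = 151.14°
151.14° > 2α = 28.07°  →  invalid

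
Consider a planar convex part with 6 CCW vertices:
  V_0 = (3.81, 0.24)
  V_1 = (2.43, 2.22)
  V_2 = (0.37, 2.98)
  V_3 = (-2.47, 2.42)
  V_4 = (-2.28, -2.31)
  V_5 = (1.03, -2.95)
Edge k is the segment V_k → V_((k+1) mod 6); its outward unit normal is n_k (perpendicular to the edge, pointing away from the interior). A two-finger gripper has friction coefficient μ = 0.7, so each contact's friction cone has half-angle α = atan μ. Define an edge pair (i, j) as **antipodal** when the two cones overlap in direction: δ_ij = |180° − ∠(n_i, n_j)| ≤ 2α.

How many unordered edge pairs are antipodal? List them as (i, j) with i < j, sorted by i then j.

count = 8; pairs: (0,3), (0,4), (1,3), (1,4), (1,5), (2,4), (2,5), (3,5)

α = atan 0.7 = 34.99°;  2α = 69.98°
n_0 = (+0.8204, +0.5718)
n_1 = (+0.3461, +0.9382)
n_2 = (-0.1935, +0.9811)
n_3 = (-0.9992, -0.0401)
n_4 = (-0.1898, -0.9818)
n_5 = (+0.7539, -0.6570)
  (0,1): δ = 145.13°  ·
  (0,2): δ = 113.72°  ·
  (0,3): δ = 32.58°  ✓
  (0,4): δ = 44.18°  ✓
  (0,5): δ = 104.05°  ·
  (1,2): δ = 148.59°  ·
  (1,3): δ = 67.45°  ✓
  (1,4): δ = 9.31°  ✓
  (1,5): δ = 69.18°  ✓
  (2,3): δ = 98.85°  ·
  (2,4): δ = 22.10°  ✓
  (2,5): δ = 37.77°  ✓
  (3,4): δ = 103.24°  ·
  (3,5): δ = 43.37°  ✓
  (4,5): δ = 120.13°  ·
antipodal pairs: 8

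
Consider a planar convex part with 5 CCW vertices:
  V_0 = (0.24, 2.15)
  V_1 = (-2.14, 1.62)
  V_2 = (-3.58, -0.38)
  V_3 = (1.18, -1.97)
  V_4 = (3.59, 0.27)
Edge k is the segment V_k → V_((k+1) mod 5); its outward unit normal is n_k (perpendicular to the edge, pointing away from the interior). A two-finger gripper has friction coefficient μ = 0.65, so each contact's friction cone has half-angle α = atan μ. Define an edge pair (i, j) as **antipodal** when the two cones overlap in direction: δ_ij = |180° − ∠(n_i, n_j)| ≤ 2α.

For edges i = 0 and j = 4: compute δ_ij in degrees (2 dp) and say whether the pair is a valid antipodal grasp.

α = atan 0.65 = 33.02°;  2α = 66.05°
edge 0: e_0 = (-2.38, -0.53);  n_0 = (-0.2174, +0.9761)
edge 4: e_4 = (-3.35, +1.88);  n_4 = (+0.4894, +0.8721)
∠(n_0, n_4) = 41.86°
δ = |180° − 41.86°| = 138.14°
138.14° > 2α = 66.05°  →  invalid

δ = 138.14°, invalid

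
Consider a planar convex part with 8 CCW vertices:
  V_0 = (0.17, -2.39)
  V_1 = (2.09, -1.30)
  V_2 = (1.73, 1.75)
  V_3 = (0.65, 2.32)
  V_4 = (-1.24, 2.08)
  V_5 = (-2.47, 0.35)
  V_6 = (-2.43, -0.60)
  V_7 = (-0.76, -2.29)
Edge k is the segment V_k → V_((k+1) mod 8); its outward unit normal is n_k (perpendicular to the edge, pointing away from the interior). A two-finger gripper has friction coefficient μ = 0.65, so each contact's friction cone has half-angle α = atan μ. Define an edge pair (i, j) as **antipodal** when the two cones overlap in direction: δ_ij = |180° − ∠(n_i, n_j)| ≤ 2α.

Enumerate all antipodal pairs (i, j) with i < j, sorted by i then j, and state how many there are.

count = 13; pairs: (0,2), (0,3), (0,4), (0,5), (1,4), (1,5), (1,6), (2,5), (2,6), (2,7), (3,6), (3,7), (4,7)

α = atan 0.65 = 33.02°;  2α = 66.05°
n_0 = (+0.4937, -0.8696)
n_1 = (+0.9931, +0.1172)
n_2 = (+0.4668, +0.8844)
n_3 = (-0.1260, +0.9920)
n_4 = (-0.8150, +0.5795)
n_5 = (-0.9991, -0.0421)
n_6 = (-0.7113, -0.7029)
n_7 = (-0.1069, -0.9943)
  (0,1): δ = 112.85°  ·
  (0,2): δ = 57.41°  ✓
  (0,3): δ = 22.35°  ✓
  (0,4): δ = 25.00°  ✓
  (0,5): δ = 62.83°  ✓
  (0,6): δ = 105.08°  ·
  (0,7): δ = 144.28°  ·
  (1,2): δ = 124.56°  ·
  (1,3): δ = 89.49°  ·
  (1,4): δ = 42.14°  ✓
  (1,5): δ = 4.32°  ✓
  (1,6): δ = 37.93°  ✓
  (1,7): δ = 77.13°  ·
  (2,3): δ = 144.94°  ·
  (2,4): δ = 97.59°  ·
  (2,5): δ = 59.76°  ✓
  (2,6): δ = 17.52°  ✓
  (2,7): δ = 21.69°  ✓
  (3,4): δ = 132.65°  ·
  (3,5): δ = 94.83°  ·
  (3,6): δ = 52.58°  ✓
  (3,7): δ = 13.37°  ✓
  (4,5): δ = 142.18°  ·
  (4,6): δ = 99.93°  ·
  (4,7): δ = 60.73°  ✓
  (5,6): δ = 137.75°  ·
  (5,7): δ = 98.55°  ·
  (6,7): δ = 140.80°  ·
antipodal pairs: 13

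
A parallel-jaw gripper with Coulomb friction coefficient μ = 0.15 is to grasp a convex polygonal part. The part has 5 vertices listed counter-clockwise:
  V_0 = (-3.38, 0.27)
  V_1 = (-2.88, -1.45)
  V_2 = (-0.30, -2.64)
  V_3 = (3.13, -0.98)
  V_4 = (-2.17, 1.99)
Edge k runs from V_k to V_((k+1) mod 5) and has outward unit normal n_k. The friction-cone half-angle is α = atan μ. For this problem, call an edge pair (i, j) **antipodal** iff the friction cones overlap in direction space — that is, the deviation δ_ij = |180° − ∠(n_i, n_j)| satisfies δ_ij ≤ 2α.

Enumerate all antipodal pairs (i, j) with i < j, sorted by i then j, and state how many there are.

count = 1; pairs: (1,3)

α = atan 0.15 = 8.53°;  2α = 17.06°
n_0 = (-0.9602, -0.2791)
n_1 = (-0.4188, -0.9081)
n_2 = (+0.4356, -0.9001)
n_3 = (+0.4889, +0.8724)
n_4 = (-0.8179, +0.5754)
  (0,1): δ = 130.97°  ·
  (0,2): δ = 80.38°  ·
  (0,3): δ = 44.53°  ·
  (0,4): δ = 128.67°  ·
  (1,2): δ = 129.41°  ·
  (1,3): δ = 4.50°  ✓
  (1,4): δ = 79.64°  ·
  (2,3): δ = 55.09°  ·
  (2,4): δ = 29.05°  ·
  (3,4): δ = 95.86°  ·
antipodal pairs: 1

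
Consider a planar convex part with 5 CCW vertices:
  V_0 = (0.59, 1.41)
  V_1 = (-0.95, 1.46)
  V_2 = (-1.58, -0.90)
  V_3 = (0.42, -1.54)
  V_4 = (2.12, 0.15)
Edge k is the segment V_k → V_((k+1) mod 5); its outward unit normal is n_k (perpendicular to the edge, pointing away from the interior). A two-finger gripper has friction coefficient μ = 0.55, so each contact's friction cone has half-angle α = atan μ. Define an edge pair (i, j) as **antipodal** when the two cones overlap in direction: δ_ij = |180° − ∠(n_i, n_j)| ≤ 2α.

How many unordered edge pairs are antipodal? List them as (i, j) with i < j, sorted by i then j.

count = 4; pairs: (0,2), (0,3), (1,3), (2,4)

α = atan 0.55 = 28.81°;  2α = 57.62°
n_0 = (+0.0325, +0.9995)
n_1 = (-0.9662, +0.2579)
n_2 = (-0.3048, -0.9524)
n_3 = (+0.7050, -0.7092)
n_4 = (+0.6357, +0.7719)
  (0,1): δ = 103.09°  ·
  (0,2): δ = 15.89°  ✓
  (0,3): δ = 46.69°  ✓
  (0,4): δ = 142.39°  ·
  (1,2): δ = 92.80°  ·
  (1,3): δ = 30.22°  ✓
  (1,4): δ = 65.47°  ·
  (2,3): δ = 117.42°  ·
  (2,4): δ = 21.73°  ✓
  (3,4): δ = 84.30°  ·
antipodal pairs: 4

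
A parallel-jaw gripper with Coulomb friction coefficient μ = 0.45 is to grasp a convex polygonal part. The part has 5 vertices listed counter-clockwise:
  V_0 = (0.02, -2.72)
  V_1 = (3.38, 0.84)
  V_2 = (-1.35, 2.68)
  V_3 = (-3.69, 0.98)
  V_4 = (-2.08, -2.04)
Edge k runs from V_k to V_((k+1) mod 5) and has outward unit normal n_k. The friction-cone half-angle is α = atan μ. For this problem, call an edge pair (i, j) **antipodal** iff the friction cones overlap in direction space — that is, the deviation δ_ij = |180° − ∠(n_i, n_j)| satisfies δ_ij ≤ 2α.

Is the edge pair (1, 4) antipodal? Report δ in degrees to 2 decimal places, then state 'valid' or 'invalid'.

δ = 3.31°, valid

α = atan 0.45 = 24.23°;  2α = 48.46°
edge 1: e_1 = (-4.73, +1.84);  n_1 = (+0.3625, +0.9320)
edge 4: e_4 = (+2.10, -0.68);  n_4 = (-0.3081, -0.9514)
∠(n_1, n_4) = 176.69°
δ = |180° − 176.69°| = 3.31°
3.31° ≤ 2α = 48.46°  →  valid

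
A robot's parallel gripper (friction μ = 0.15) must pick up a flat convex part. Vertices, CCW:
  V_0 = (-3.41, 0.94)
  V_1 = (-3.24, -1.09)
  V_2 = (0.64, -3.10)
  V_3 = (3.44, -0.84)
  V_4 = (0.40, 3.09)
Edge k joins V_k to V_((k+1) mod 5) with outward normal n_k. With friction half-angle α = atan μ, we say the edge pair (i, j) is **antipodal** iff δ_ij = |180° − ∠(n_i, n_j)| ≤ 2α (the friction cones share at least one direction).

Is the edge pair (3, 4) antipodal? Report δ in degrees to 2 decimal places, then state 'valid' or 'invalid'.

α = atan 0.15 = 8.53°;  2α = 17.06°
edge 3: e_3 = (-3.04, +3.93);  n_3 = (+0.7910, +0.6118)
edge 4: e_4 = (-3.81, -2.15);  n_4 = (-0.4915, +0.8709)
∠(n_3, n_4) = 81.71°
δ = |180° − 81.71°| = 98.29°
98.29° > 2α = 17.06°  →  invalid

δ = 98.29°, invalid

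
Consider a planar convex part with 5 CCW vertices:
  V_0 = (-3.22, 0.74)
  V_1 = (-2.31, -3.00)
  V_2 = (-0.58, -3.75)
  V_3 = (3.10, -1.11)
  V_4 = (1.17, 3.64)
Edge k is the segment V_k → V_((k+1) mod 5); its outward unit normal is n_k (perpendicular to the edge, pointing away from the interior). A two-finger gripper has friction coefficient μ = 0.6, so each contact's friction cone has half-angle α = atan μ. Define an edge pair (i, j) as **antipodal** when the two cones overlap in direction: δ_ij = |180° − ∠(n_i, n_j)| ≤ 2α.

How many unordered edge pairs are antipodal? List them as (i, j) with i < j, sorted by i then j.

count = 4; pairs: (0,3), (1,3), (1,4), (2,4)

α = atan 0.6 = 30.96°;  2α = 61.93°
n_0 = (-0.9717, -0.2364)
n_1 = (-0.3978, -0.9175)
n_2 = (+0.5829, -0.8125)
n_3 = (+0.9264, +0.3764)
n_4 = (-0.5512, +0.8344)
  (0,1): δ = 127.11°  ·
  (0,2): δ = 68.02°  ·
  (0,3): δ = 8.44°  ✓
  (0,4): δ = 109.77°  ·
  (1,2): δ = 120.91°  ·
  (1,3): δ = 44.45°  ✓
  (1,4): δ = 56.89°  ✓
  (2,3): δ = 103.54°  ·
  (2,4): δ = 2.21°  ✓
  (3,4): δ = 78.66°  ·
antipodal pairs: 4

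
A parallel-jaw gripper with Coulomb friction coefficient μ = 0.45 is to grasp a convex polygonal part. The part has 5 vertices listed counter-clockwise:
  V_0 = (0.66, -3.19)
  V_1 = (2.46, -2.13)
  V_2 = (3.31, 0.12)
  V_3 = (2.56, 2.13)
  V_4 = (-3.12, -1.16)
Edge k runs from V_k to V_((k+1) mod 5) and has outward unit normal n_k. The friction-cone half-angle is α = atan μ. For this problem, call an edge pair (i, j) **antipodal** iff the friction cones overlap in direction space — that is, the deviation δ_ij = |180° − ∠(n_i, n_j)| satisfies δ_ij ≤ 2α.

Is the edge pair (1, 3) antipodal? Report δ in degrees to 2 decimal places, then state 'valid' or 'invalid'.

δ = 39.22°, valid

α = atan 0.45 = 24.23°;  2α = 48.46°
edge 1: e_1 = (+0.85, +2.25);  n_1 = (+0.9355, -0.3534)
edge 3: e_3 = (-5.68, -3.29);  n_3 = (-0.5012, +0.8653)
∠(n_1, n_3) = 140.78°
δ = |180° − 140.78°| = 39.22°
39.22° ≤ 2α = 48.46°  →  valid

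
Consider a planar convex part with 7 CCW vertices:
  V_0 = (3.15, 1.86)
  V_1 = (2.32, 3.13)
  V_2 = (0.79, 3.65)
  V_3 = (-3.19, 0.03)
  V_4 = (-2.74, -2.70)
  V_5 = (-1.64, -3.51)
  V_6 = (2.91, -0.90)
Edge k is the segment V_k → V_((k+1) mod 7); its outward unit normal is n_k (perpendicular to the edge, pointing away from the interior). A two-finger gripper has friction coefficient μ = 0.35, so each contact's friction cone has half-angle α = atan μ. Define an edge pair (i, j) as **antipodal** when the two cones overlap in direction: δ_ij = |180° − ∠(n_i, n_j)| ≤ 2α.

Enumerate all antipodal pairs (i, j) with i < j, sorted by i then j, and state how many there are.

α = atan 0.35 = 19.29°;  2α = 38.58°
n_0 = (+0.8371, +0.5471)
n_1 = (+0.3218, +0.9468)
n_2 = (-0.6729, +0.7398)
n_3 = (-0.9867, -0.1626)
n_4 = (-0.5929, -0.8052)
n_5 = (+0.4976, -0.8674)
n_6 = (+0.9962, -0.0866)
  (0,1): δ = 141.94°  ·
  (0,2): δ = 80.88°  ·
  (0,3): δ = 23.81°  ✓
  (0,4): δ = 20.47°  ✓
  (0,5): δ = 86.67°  ·
  (0,6): δ = 141.86°  ·
  (1,2): δ = 118.94°  ·
  (1,3): δ = 61.87°  ·
  (1,4): δ = 17.60°  ✓
  (1,5): δ = 48.61°  ·
  (1,6): δ = 103.80°  ·
  (2,3): δ = 122.93°  ·
  (2,4): δ = 78.65°  ·
  (2,5): δ = 12.45°  ✓
  (2,6): δ = 42.74°  ·
  (3,4): δ = 135.73°  ·
  (3,5): δ = 69.52°  ·
  (3,6): δ = 14.33°  ✓
  (4,5): δ = 113.79°  ·
  (4,6): δ = 58.60°  ·
  (5,6): δ = 124.81°  ·
antipodal pairs: 5

count = 5; pairs: (0,3), (0,4), (1,4), (2,5), (3,6)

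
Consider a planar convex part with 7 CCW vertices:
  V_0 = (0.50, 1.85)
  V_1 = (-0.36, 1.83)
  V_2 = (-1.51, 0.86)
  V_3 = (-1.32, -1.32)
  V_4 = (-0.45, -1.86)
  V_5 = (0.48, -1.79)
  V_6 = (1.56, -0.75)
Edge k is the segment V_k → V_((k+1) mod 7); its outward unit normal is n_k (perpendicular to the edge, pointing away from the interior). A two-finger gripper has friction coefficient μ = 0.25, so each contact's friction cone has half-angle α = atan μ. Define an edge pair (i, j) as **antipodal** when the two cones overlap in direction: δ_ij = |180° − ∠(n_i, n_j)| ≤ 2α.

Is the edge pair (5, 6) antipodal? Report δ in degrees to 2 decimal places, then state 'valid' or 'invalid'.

α = atan 0.25 = 14.04°;  2α = 28.07°
edge 5: e_5 = (+1.08, +1.04);  n_5 = (+0.6936, -0.7203)
edge 6: e_6 = (-1.06, +2.60);  n_6 = (+0.9260, +0.3775)
∠(n_5, n_6) = 68.26°
δ = |180° − 68.26°| = 111.74°
111.74° > 2α = 28.07°  →  invalid

δ = 111.74°, invalid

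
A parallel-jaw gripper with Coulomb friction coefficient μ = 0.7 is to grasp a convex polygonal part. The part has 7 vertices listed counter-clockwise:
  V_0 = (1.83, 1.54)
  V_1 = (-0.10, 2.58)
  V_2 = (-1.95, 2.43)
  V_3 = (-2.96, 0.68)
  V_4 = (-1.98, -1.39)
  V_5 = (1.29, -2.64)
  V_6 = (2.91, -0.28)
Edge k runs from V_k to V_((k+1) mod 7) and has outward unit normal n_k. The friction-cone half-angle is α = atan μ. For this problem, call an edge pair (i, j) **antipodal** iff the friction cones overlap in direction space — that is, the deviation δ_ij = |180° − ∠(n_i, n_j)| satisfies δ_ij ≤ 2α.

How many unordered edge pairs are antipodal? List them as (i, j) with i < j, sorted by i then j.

α = atan 0.7 = 34.99°;  2α = 69.98°
n_0 = (+0.4744, +0.8803)
n_1 = (-0.0808, +0.9967)
n_2 = (-0.8661, +0.4999)
n_3 = (-0.9038, -0.4279)
n_4 = (-0.3571, -0.9341)
n_5 = (+0.8244, -0.5659)
n_6 = (+0.8600, +0.5103)
  (0,1): δ = 147.05°  ·
  (0,2): δ = 91.67°  ·
  (0,3): δ = 36.35°  ✓
  (0,4): δ = 7.40°  ✓
  (0,5): δ = 83.85°  ·
  (0,6): δ = 149.00°  ·
  (1,2): δ = 124.63°  ·
  (1,3): δ = 69.30°  ✓
  (1,4): δ = 25.56°  ✓
  (1,5): δ = 50.90°  ✓
  (1,6): δ = 116.05°  ·
  (2,3): δ = 124.67°  ·
  (2,4): δ = 80.93°  ·
  (2,5): δ = 4.48°  ✓
  (2,6): δ = 60.68°  ✓
  (3,4): δ = 136.25°  ·
  (3,5): δ = 59.80°  ✓
  (3,6): δ = 5.35°  ✓
  (4,5): δ = 103.55°  ·
  (4,6): δ = 38.39°  ✓
  (5,6): δ = 114.85°  ·
antipodal pairs: 10

count = 10; pairs: (0,3), (0,4), (1,3), (1,4), (1,5), (2,5), (2,6), (3,5), (3,6), (4,6)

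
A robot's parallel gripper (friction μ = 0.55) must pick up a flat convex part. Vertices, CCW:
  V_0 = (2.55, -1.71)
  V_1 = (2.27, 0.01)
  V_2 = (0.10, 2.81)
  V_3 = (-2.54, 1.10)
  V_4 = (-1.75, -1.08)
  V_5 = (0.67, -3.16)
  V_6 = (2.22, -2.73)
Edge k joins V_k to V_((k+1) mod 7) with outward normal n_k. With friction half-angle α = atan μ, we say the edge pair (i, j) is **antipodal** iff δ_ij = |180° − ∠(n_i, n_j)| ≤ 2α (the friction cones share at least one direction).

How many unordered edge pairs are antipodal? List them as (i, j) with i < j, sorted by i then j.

count = 7; pairs: (0,3), (0,4), (1,3), (1,4), (2,5), (2,6), (3,6)

α = atan 0.55 = 28.81°;  2α = 57.62°
n_0 = (+0.9870, +0.1607)
n_1 = (+0.7904, +0.6126)
n_2 = (-0.5436, +0.8393)
n_3 = (-0.9402, -0.3407)
n_4 = (-0.6518, -0.7584)
n_5 = (+0.2673, -0.9636)
n_6 = (+0.9514, -0.3078)
  (0,1): δ = 151.47°  ·
  (0,2): δ = 66.31°  ·
  (0,3): δ = 10.67°  ✓
  (0,4): δ = 40.07°  ✓
  (0,5): δ = 96.26°  ·
  (0,6): δ = 152.83°  ·
  (1,2): δ = 94.84°  ·
  (1,3): δ = 17.86°  ✓
  (1,4): δ = 11.55°  ✓
  (1,5): δ = 67.73°  ·
  (1,6): δ = 124.30°  ·
  (2,3): δ = 103.01°  ·
  (2,4): δ = 73.61°  ·
  (2,5): δ = 17.43°  ✓
  (2,6): δ = 39.14°  ✓
  (3,4): δ = 150.60°  ·
  (3,5): δ = 94.41°  ·
  (3,6): δ = 37.85°  ✓
  (4,5): δ = 123.82°  ·
  (4,6): δ = 67.25°  ·
  (5,6): δ = 123.43°  ·
antipodal pairs: 7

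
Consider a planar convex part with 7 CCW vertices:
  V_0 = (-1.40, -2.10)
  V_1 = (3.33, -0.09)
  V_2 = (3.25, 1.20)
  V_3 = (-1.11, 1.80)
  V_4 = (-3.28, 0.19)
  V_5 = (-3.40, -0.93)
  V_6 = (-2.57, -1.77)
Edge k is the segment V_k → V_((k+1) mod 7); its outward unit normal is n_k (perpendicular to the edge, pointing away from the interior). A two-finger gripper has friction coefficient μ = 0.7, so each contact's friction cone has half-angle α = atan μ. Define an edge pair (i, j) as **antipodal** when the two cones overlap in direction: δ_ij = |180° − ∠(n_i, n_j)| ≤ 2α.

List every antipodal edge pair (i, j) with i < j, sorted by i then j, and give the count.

α = atan 0.7 = 34.99°;  2α = 69.98°
n_0 = (+0.3911, -0.9203)
n_1 = (+0.9981, +0.0619)
n_2 = (+0.1363, +0.9907)
n_3 = (-0.5958, +0.8031)
n_4 = (-0.9943, +0.1065)
n_5 = (-0.7113, -0.7029)
n_6 = (-0.2715, -0.9624)
  (0,1): δ = 109.47°  ·
  (0,2): δ = 30.86°  ✓
  (0,3): δ = 13.55°  ✓
  (0,4): δ = 60.86°  ✓
  (0,5): δ = 111.63°  ·
  (0,6): δ = 141.23°  ·
  (1,2): δ = 101.38°  ·
  (1,3): δ = 56.98°  ✓
  (1,4): δ = 9.66°  ✓
  (1,5): δ = 41.11°  ✓
  (1,6): δ = 70.70°  ·
  (2,3): δ = 135.59°  ·
  (2,4): δ = 88.28°  ·
  (2,5): δ = 37.51°  ✓
  (2,6): δ = 7.92°  ✓
  (3,4): δ = 132.69°  ·
  (3,5): δ = 81.92°  ·
  (3,6): δ = 52.32°  ✓
  (4,5): δ = 129.23°  ·
  (4,6): δ = 99.64°  ·
  (5,6): δ = 150.41°  ·
antipodal pairs: 9

count = 9; pairs: (0,2), (0,3), (0,4), (1,3), (1,4), (1,5), (2,5), (2,6), (3,6)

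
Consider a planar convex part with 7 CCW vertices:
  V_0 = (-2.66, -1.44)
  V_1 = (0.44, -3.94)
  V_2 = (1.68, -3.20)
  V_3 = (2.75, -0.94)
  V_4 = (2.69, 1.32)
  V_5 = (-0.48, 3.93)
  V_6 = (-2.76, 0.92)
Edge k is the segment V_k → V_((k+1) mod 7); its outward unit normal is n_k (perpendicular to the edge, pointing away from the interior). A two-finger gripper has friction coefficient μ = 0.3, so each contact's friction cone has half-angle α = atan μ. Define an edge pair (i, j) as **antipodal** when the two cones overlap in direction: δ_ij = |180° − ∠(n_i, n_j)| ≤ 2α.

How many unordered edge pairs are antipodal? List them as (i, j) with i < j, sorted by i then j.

α = atan 0.3 = 16.70°;  2α = 33.40°
n_0 = (-0.6278, -0.7784)
n_1 = (+0.5125, -0.8587)
n_2 = (+0.9038, -0.4279)
n_3 = (+0.9996, +0.0265)
n_4 = (+0.6356, +0.7720)
n_5 = (-0.7971, +0.6038)
n_6 = (-0.9991, -0.0423)
  (0,1): δ = 110.29°  ·
  (0,2): δ = 76.45°  ·
  (0,3): δ = 49.59°  ·
  (0,4): δ = 0.58°  ✓
  (0,5): δ = 91.74°  ·
  (0,6): δ = 131.31°  ·
  (1,2): δ = 146.16°  ·
  (1,3): δ = 119.31°  ·
  (1,4): δ = 70.29°  ·
  (1,5): δ = 22.03°  ✓
  (1,6): δ = 61.60°  ·
  (2,3): δ = 153.14°  ·
  (2,4): δ = 104.13°  ·
  (2,5): δ = 11.81°  ✓
  (2,6): δ = 27.76°  ✓
  (3,4): δ = 130.99°  ·
  (3,5): δ = 38.66°  ·
  (3,6): δ = 0.91°  ✓
  (4,5): δ = 87.68°  ·
  (4,6): δ = 48.11°  ·
  (5,6): δ = 140.43°  ·
antipodal pairs: 5

count = 5; pairs: (0,4), (1,5), (2,5), (2,6), (3,6)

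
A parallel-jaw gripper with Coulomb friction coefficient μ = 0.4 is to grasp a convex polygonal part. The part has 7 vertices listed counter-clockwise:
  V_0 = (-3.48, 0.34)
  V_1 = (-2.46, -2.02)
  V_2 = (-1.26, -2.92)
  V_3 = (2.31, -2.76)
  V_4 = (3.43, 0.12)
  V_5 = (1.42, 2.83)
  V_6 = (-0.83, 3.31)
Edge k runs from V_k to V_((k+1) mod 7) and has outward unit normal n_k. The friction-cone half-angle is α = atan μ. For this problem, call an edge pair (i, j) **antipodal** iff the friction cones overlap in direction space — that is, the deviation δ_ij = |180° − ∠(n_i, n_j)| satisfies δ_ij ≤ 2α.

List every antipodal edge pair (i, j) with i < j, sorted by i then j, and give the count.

α = atan 0.4 = 21.80°;  2α = 43.60°
n_0 = (-0.9179, -0.3967)
n_1 = (-0.6000, -0.8000)
n_2 = (+0.0448, -0.9990)
n_3 = (+0.9320, -0.3624)
n_4 = (+0.8032, +0.5957)
n_5 = (+0.2086, +0.9780)
n_6 = (-0.7462, +0.6658)
  (0,1): δ = 150.24°  ·
  (0,2): δ = 110.81°  ·
  (0,3): δ = 44.62°  ·
  (0,4): δ = 13.19°  ✓
  (0,5): δ = 54.58°  ·
  (0,6): δ = 114.88°  ·
  (1,2): δ = 140.56°  ·
  (1,3): δ = 74.38°  ·
  (1,4): δ = 16.57°  ✓
  (1,5): δ = 24.83°  ✓
  (1,6): δ = 85.13°  ·
  (2,3): δ = 113.82°  ·
  (2,4): δ = 56.00°  ·
  (2,5): δ = 14.61°  ✓
  (2,6): δ = 45.69°  ·
  (3,4): δ = 122.19°  ·
  (3,5): δ = 80.79°  ·
  (3,6): δ = 20.49°  ✓
  (4,5): δ = 138.61°  ·
  (4,6): δ = 78.31°  ·
  (5,6): δ = 119.70°  ·
antipodal pairs: 5

count = 5; pairs: (0,4), (1,4), (1,5), (2,5), (3,6)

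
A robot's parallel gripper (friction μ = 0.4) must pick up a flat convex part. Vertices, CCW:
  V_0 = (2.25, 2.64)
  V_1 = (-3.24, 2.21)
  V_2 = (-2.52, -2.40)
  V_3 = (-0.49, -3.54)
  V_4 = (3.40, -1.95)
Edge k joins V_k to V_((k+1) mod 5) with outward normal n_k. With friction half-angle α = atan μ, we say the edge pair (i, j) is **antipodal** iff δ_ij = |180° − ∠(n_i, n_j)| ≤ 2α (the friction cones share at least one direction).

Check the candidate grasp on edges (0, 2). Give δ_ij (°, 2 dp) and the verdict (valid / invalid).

δ = 33.80°, valid

α = atan 0.4 = 21.80°;  2α = 43.60°
edge 0: e_0 = (-5.49, -0.43);  n_0 = (-0.0781, +0.9969)
edge 2: e_2 = (+2.03, -1.14);  n_2 = (-0.4896, -0.8719)
∠(n_0, n_2) = 146.20°
δ = |180° − 146.20°| = 33.80°
33.80° ≤ 2α = 43.60°  →  valid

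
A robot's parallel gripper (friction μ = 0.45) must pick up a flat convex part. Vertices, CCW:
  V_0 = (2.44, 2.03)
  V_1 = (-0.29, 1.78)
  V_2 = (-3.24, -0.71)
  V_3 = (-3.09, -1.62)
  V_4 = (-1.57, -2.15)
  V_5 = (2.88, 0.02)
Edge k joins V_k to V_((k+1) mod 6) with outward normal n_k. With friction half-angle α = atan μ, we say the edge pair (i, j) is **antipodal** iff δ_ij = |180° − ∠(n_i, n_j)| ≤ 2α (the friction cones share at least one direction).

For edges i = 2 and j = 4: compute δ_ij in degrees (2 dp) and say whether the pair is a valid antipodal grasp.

α = atan 0.45 = 24.23°;  2α = 48.46°
edge 2: e_2 = (+0.15, -0.91);  n_2 = (-0.9867, -0.1626)
edge 4: e_4 = (+4.45, +2.17);  n_4 = (+0.4383, -0.8988)
∠(n_2, n_4) = 106.64°
δ = |180° − 106.64°| = 73.36°
73.36° > 2α = 48.46°  →  invalid

δ = 73.36°, invalid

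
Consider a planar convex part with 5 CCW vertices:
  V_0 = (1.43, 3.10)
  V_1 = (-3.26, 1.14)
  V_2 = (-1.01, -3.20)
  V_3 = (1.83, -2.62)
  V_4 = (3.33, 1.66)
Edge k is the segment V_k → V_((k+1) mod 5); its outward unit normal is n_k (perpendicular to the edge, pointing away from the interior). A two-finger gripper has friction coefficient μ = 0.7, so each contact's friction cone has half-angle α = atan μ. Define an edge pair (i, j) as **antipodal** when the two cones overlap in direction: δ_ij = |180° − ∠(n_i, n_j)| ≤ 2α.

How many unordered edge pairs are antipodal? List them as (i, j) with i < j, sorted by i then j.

α = atan 0.7 = 34.99°;  2α = 69.98°
n_0 = (-0.3856, +0.9227)
n_1 = (-0.8878, -0.4603)
n_2 = (+0.2001, -0.9798)
n_3 = (+0.9437, -0.3307)
n_4 = (+0.6040, +0.7970)
  (0,1): δ = 85.28°  ·
  (0,2): δ = 11.14°  ✓
  (0,3): δ = 48.01°  ✓
  (0,4): δ = 120.16°  ·
  (1,2): δ = 105.86°  ·
  (1,3): δ = 46.72°  ✓
  (1,4): δ = 25.44°  ✓
  (2,3): δ = 120.86°  ·
  (2,4): δ = 48.70°  ✓
  (3,4): δ = 107.84°  ·
antipodal pairs: 5

count = 5; pairs: (0,2), (0,3), (1,3), (1,4), (2,4)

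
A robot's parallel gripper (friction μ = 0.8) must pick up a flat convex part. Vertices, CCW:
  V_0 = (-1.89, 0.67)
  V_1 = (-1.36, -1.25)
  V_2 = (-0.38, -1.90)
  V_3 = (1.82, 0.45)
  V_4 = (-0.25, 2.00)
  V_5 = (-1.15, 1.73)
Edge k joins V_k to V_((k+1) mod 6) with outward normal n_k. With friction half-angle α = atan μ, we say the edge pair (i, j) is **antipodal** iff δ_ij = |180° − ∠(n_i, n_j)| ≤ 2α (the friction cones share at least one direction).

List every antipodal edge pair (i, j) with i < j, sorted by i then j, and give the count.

count = 6; pairs: (0,2), (0,3), (1,3), (1,4), (2,4), (2,5)

α = atan 0.8 = 38.66°;  2α = 77.32°
n_0 = (-0.9639, -0.2661)
n_1 = (-0.5527, -0.8334)
n_2 = (+0.7300, -0.6834)
n_3 = (+0.5994, +0.8005)
n_4 = (-0.2873, +0.9578)
n_5 = (-0.8200, +0.5724)
  (0,1): δ = 138.99°  ·
  (0,2): δ = 58.54°  ✓
  (0,3): δ = 37.74°  ✓
  (0,4): δ = 91.27°  ·
  (0,5): δ = 129.65°  ·
  (1,2): δ = 99.56°  ·
  (1,3): δ = 3.27°  ✓
  (1,4): δ = 50.25°  ✓
  (1,5): δ = 88.64°  ·
  (2,3): δ = 83.71°  ·
  (2,4): δ = 30.19°  ✓
  (2,5): δ = 8.19°  ✓
  (3,4): δ = 126.48°  ·
  (3,5): δ = 88.09°  ·
  (4,5): δ = 141.62°  ·
antipodal pairs: 6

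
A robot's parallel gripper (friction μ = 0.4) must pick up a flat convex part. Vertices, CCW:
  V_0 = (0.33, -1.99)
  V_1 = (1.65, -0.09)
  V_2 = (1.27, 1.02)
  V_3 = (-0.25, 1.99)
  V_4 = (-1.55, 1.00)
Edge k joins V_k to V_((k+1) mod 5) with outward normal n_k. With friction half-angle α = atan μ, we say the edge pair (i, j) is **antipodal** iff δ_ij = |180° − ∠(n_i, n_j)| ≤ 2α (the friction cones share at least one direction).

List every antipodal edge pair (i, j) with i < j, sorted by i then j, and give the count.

count = 3; pairs: (0,3), (1,4), (2,4)

α = atan 0.4 = 21.80°;  2α = 43.60°
n_0 = (+0.8213, -0.5706)
n_1 = (+0.9461, +0.3239)
n_2 = (+0.5380, +0.8430)
n_3 = (-0.6059, +0.7956)
n_4 = (-0.8466, -0.5323)
  (0,1): δ = 126.31°  ·
  (0,2): δ = 87.76°  ·
  (0,3): δ = 17.92°  ✓
  (0,4): δ = 66.95°  ·
  (1,2): δ = 141.44°  ·
  (1,3): δ = 71.61°  ·
  (1,4): δ = 13.26°  ✓
  (2,3): δ = 110.17°  ·
  (2,4): δ = 25.30°  ✓
  (3,4): δ = 95.13°  ·
antipodal pairs: 3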